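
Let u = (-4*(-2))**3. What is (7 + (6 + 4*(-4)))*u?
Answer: -1536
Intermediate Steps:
u = 512 (u = 8**3 = 512)
(7 + (6 + 4*(-4)))*u = (7 + (6 + 4*(-4)))*512 = (7 + (6 - 16))*512 = (7 - 10)*512 = -3*512 = -1536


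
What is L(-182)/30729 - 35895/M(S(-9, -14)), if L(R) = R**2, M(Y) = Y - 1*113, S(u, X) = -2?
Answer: 221365343/706767 ≈ 313.21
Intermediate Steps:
M(Y) = -113 + Y (M(Y) = Y - 113 = -113 + Y)
L(-182)/30729 - 35895/M(S(-9, -14)) = (-182)**2/30729 - 35895/(-113 - 2) = 33124*(1/30729) - 35895/(-115) = 33124/30729 - 35895*(-1/115) = 33124/30729 + 7179/23 = 221365343/706767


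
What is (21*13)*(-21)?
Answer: -5733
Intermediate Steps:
(21*13)*(-21) = 273*(-21) = -5733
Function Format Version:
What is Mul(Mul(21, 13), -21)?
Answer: -5733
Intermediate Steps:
Mul(Mul(21, 13), -21) = Mul(273, -21) = -5733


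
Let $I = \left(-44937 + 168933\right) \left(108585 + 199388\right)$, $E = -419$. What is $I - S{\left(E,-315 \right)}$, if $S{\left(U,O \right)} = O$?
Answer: $38187420423$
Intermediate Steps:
$I = 38187420108$ ($I = 123996 \cdot 307973 = 38187420108$)
$I - S{\left(E,-315 \right)} = 38187420108 - -315 = 38187420108 + 315 = 38187420423$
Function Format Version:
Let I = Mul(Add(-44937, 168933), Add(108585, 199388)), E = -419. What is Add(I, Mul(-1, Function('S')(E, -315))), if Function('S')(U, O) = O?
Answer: 38187420423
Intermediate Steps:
I = 38187420108 (I = Mul(123996, 307973) = 38187420108)
Add(I, Mul(-1, Function('S')(E, -315))) = Add(38187420108, Mul(-1, -315)) = Add(38187420108, 315) = 38187420423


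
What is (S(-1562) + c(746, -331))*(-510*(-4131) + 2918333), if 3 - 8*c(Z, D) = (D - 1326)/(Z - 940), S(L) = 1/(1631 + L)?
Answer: -364940960089/107088 ≈ -3.4079e+6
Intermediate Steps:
c(Z, D) = 3/8 - (-1326 + D)/(8*(-940 + Z)) (c(Z, D) = 3/8 - (D - 1326)/(8*(Z - 940)) = 3/8 - (-1326 + D)/(8*(-940 + Z)))
(S(-1562) + c(746, -331))*(-510*(-4131) + 2918333) = (1/(1631 - 1562) + (-1494 - 1*(-331) + 3*746)/(8*(-940 + 746)))*(-510*(-4131) + 2918333) = (1/69 + (1/8)*(-1494 + 331 + 2238)/(-194))*(2106810 + 2918333) = (1/69 + (1/8)*(-1/194)*1075)*5025143 = (1/69 - 1075/1552)*5025143 = -72623/107088*5025143 = -364940960089/107088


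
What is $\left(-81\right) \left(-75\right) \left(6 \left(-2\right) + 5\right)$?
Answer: $-42525$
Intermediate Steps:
$\left(-81\right) \left(-75\right) \left(6 \left(-2\right) + 5\right) = 6075 \left(-12 + 5\right) = 6075 \left(-7\right) = -42525$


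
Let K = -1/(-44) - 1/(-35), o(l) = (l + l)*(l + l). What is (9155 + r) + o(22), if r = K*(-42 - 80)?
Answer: 8535251/770 ≈ 11085.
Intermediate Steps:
o(l) = 4*l² (o(l) = (2*l)*(2*l) = 4*l²)
K = 79/1540 (K = -1*(-1/44) - 1*(-1/35) = 1/44 + 1/35 = 79/1540 ≈ 0.051299)
r = -4819/770 (r = 79*(-42 - 80)/1540 = (79/1540)*(-122) = -4819/770 ≈ -6.2584)
(9155 + r) + o(22) = (9155 - 4819/770) + 4*22² = 7044531/770 + 4*484 = 7044531/770 + 1936 = 8535251/770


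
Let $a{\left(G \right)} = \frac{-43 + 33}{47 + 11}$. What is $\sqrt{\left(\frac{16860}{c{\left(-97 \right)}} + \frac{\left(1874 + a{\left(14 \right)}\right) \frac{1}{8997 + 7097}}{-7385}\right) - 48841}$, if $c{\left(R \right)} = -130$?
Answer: $\frac{i \sqrt{11873128086011188533290}}{492395930} \approx 221.29 i$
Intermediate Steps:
$a{\left(G \right)} = - \frac{5}{29}$ ($a{\left(G \right)} = - \frac{10}{58} = \left(-10\right) \frac{1}{58} = - \frac{5}{29}$)
$\sqrt{\left(\frac{16860}{c{\left(-97 \right)}} + \frac{\left(1874 + a{\left(14 \right)}\right) \frac{1}{8997 + 7097}}{-7385}\right) - 48841} = \sqrt{\left(\frac{16860}{-130} + \frac{\left(1874 - \frac{5}{29}\right) \frac{1}{8997 + 7097}}{-7385}\right) - 48841} = \sqrt{\left(16860 \left(- \frac{1}{130}\right) + \frac{54341}{29 \cdot 16094} \left(- \frac{1}{7385}\right)\right) - 48841} = \sqrt{\left(- \frac{1686}{13} + \frac{54341}{29} \cdot \frac{1}{16094} \left(- \frac{1}{7385}\right)\right) - 48841} = \sqrt{\left(- \frac{1686}{13} + \frac{54341}{466726} \left(- \frac{1}{7385}\right)\right) - 48841} = \sqrt{\left(- \frac{1686}{13} - \frac{7763}{492395930}\right) - 48841} = \sqrt{- \frac{63859972223}{492395930} - 48841} = \sqrt{- \frac{24112969589353}{492395930}} = \frac{i \sqrt{11873128086011188533290}}{492395930}$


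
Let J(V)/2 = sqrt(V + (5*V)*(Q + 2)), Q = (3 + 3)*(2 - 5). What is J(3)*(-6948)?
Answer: -13896*I*sqrt(237) ≈ -2.1393e+5*I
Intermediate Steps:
Q = -18 (Q = 6*(-3) = -18)
J(V) = 2*sqrt(79)*sqrt(-V) (J(V) = 2*sqrt(V + (5*V)*(-18 + 2)) = 2*sqrt(V + (5*V)*(-16)) = 2*sqrt(V - 80*V) = 2*sqrt(-79*V) = 2*(sqrt(79)*sqrt(-V)) = 2*sqrt(79)*sqrt(-V))
J(3)*(-6948) = (2*sqrt(79)*sqrt(-1*3))*(-6948) = (2*sqrt(79)*sqrt(-3))*(-6948) = (2*sqrt(79)*(I*sqrt(3)))*(-6948) = (2*I*sqrt(237))*(-6948) = -13896*I*sqrt(237)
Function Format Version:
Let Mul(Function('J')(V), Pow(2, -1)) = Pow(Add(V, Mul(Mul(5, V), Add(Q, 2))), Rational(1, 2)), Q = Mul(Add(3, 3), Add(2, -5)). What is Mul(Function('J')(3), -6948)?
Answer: Mul(-13896, I, Pow(237, Rational(1, 2))) ≈ Mul(-2.1393e+5, I)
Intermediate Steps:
Q = -18 (Q = Mul(6, -3) = -18)
Function('J')(V) = Mul(2, Pow(79, Rational(1, 2)), Pow(Mul(-1, V), Rational(1, 2))) (Function('J')(V) = Mul(2, Pow(Add(V, Mul(Mul(5, V), Add(-18, 2))), Rational(1, 2))) = Mul(2, Pow(Add(V, Mul(Mul(5, V), -16)), Rational(1, 2))) = Mul(2, Pow(Add(V, Mul(-80, V)), Rational(1, 2))) = Mul(2, Pow(Mul(-79, V), Rational(1, 2))) = Mul(2, Mul(Pow(79, Rational(1, 2)), Pow(Mul(-1, V), Rational(1, 2)))) = Mul(2, Pow(79, Rational(1, 2)), Pow(Mul(-1, V), Rational(1, 2))))
Mul(Function('J')(3), -6948) = Mul(Mul(2, Pow(79, Rational(1, 2)), Pow(Mul(-1, 3), Rational(1, 2))), -6948) = Mul(Mul(2, Pow(79, Rational(1, 2)), Pow(-3, Rational(1, 2))), -6948) = Mul(Mul(2, Pow(79, Rational(1, 2)), Mul(I, Pow(3, Rational(1, 2)))), -6948) = Mul(Mul(2, I, Pow(237, Rational(1, 2))), -6948) = Mul(-13896, I, Pow(237, Rational(1, 2)))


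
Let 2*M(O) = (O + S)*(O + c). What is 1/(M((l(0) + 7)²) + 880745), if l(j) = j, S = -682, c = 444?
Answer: 2/1449421 ≈ 1.3799e-6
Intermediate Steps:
M(O) = (-682 + O)*(444 + O)/2 (M(O) = ((O - 682)*(O + 444))/2 = ((-682 + O)*(444 + O))/2 = (-682 + O)*(444 + O)/2)
1/(M((l(0) + 7)²) + 880745) = 1/((-151404 + ((0 + 7)²)²/2 - 119*(0 + 7)²) + 880745) = 1/((-151404 + (7²)²/2 - 119*7²) + 880745) = 1/((-151404 + (½)*49² - 119*49) + 880745) = 1/((-151404 + (½)*2401 - 5831) + 880745) = 1/((-151404 + 2401/2 - 5831) + 880745) = 1/(-312069/2 + 880745) = 1/(1449421/2) = 2/1449421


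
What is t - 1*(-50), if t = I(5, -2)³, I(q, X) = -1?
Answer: 49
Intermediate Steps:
t = -1 (t = (-1)³ = -1)
t - 1*(-50) = -1 - 1*(-50) = -1 + 50 = 49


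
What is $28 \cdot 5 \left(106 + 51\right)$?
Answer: $21980$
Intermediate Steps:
$28 \cdot 5 \left(106 + 51\right) = 140 \cdot 157 = 21980$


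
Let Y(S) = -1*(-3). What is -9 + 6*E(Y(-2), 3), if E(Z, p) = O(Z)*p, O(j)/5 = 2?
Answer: 171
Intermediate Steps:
Y(S) = 3
O(j) = 10 (O(j) = 5*2 = 10)
E(Z, p) = 10*p
-9 + 6*E(Y(-2), 3) = -9 + 6*(10*3) = -9 + 6*30 = -9 + 180 = 171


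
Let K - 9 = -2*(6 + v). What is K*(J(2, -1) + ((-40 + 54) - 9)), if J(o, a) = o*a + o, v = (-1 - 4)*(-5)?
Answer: -265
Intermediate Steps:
v = 25 (v = -5*(-5) = 25)
J(o, a) = o + a*o (J(o, a) = a*o + o = o + a*o)
K = -53 (K = 9 - 2*(6 + 25) = 9 - 2*31 = 9 - 62 = -53)
K*(J(2, -1) + ((-40 + 54) - 9)) = -53*(2*(1 - 1) + ((-40 + 54) - 9)) = -53*(2*0 + (14 - 9)) = -53*(0 + 5) = -53*5 = -265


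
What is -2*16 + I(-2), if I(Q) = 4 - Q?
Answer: -26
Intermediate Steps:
-2*16 + I(-2) = -2*16 + (4 - 1*(-2)) = -32 + (4 + 2) = -32 + 6 = -26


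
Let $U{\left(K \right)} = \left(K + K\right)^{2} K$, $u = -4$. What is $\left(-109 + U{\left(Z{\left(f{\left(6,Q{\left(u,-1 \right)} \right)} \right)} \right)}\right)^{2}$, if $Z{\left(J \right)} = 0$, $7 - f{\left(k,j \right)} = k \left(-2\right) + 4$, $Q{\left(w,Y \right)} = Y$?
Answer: $11881$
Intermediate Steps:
$f{\left(k,j \right)} = 3 + 2 k$ ($f{\left(k,j \right)} = 7 - \left(k \left(-2\right) + 4\right) = 7 - \left(- 2 k + 4\right) = 7 - \left(4 - 2 k\right) = 7 + \left(-4 + 2 k\right) = 3 + 2 k$)
$U{\left(K \right)} = 4 K^{3}$ ($U{\left(K \right)} = \left(2 K\right)^{2} K = 4 K^{2} K = 4 K^{3}$)
$\left(-109 + U{\left(Z{\left(f{\left(6,Q{\left(u,-1 \right)} \right)} \right)} \right)}\right)^{2} = \left(-109 + 4 \cdot 0^{3}\right)^{2} = \left(-109 + 4 \cdot 0\right)^{2} = \left(-109 + 0\right)^{2} = \left(-109\right)^{2} = 11881$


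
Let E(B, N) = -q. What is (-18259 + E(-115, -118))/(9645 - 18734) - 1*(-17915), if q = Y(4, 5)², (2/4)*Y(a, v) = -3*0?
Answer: 162847694/9089 ≈ 17917.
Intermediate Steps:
Y(a, v) = 0 (Y(a, v) = 2*(-3*0) = 2*0 = 0)
q = 0 (q = 0² = 0)
E(B, N) = 0 (E(B, N) = -1*0 = 0)
(-18259 + E(-115, -118))/(9645 - 18734) - 1*(-17915) = (-18259 + 0)/(9645 - 18734) - 1*(-17915) = -18259/(-9089) + 17915 = -18259*(-1/9089) + 17915 = 18259/9089 + 17915 = 162847694/9089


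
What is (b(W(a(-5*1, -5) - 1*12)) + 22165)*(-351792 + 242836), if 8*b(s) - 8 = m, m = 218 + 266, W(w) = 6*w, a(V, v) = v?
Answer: -2421710534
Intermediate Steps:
m = 484
b(s) = 123/2 (b(s) = 1 + (1/8)*484 = 1 + 121/2 = 123/2)
(b(W(a(-5*1, -5) - 1*12)) + 22165)*(-351792 + 242836) = (123/2 + 22165)*(-351792 + 242836) = (44453/2)*(-108956) = -2421710534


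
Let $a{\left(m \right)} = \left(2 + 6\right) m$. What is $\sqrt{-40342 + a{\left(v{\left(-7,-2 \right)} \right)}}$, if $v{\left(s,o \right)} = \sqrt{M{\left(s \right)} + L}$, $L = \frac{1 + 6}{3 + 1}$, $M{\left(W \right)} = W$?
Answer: $\sqrt{-40342 + 4 i \sqrt{21}} \approx 0.0456 + 200.85 i$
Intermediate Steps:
$L = \frac{7}{4} \approx 1.75$
$v{\left(s,o \right)} = \sqrt{\frac{7}{4} + s}$ ($v{\left(s,o \right)} = \sqrt{s + \frac{7}{4}} = \sqrt{\frac{7}{4} + s}$)
$a{\left(m \right)} = 8 m$
$\sqrt{-40342 + a{\left(v{\left(-7,-2 \right)} \right)}} = \sqrt{-40342 + 8 \frac{\sqrt{7 + 4 \left(-7\right)}}{2}} = \sqrt{-40342 + 8 \frac{\sqrt{7 - 28}}{2}} = \sqrt{-40342 + 8 \frac{\sqrt{-21}}{2}} = \sqrt{-40342 + 8 \frac{i \sqrt{21}}{2}} = \sqrt{-40342 + 4 i \sqrt{21}}$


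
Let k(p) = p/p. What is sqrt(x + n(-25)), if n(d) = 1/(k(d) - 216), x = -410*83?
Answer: 3*I*sqrt(174781885)/215 ≈ 184.47*I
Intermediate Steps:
x = -34030
k(p) = 1
n(d) = -1/215 (n(d) = 1/(1 - 216) = 1/(-215) = -1/215)
sqrt(x + n(-25)) = sqrt(-34030 - 1/215) = sqrt(-7316451/215) = 3*I*sqrt(174781885)/215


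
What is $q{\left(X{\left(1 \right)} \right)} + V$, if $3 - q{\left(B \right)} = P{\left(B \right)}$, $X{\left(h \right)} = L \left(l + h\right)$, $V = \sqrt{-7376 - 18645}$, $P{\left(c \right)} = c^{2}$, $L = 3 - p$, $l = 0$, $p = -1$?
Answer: $-13 + i \sqrt{26021} \approx -13.0 + 161.31 i$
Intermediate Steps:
$L = 4$ ($L = 3 - -1 = 3 + 1 = 4$)
$V = i \sqrt{26021}$ ($V = \sqrt{-26021} = i \sqrt{26021} \approx 161.31 i$)
$X{\left(h \right)} = 4 h$ ($X{\left(h \right)} = 4 \left(0 + h\right) = 4 h$)
$q{\left(B \right)} = 3 - B^{2}$
$q{\left(X{\left(1 \right)} \right)} + V = \left(3 - \left(4 \cdot 1\right)^{2}\right) + i \sqrt{26021} = \left(3 - 4^{2}\right) + i \sqrt{26021} = \left(3 - 16\right) + i \sqrt{26021} = -13 + i \sqrt{26021}$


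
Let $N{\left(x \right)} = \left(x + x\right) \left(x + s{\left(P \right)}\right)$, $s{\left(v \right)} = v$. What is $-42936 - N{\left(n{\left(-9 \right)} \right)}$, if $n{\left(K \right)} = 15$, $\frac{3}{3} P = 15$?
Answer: $-43836$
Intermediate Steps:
$P = 15$
$N{\left(x \right)} = 2 x \left(15 + x\right)$ ($N{\left(x \right)} = \left(x + x\right) \left(x + 15\right) = 2 x \left(15 + x\right)$)
$-42936 - N{\left(n{\left(-9 \right)} \right)} = -42936 - 2 \cdot 15 \left(15 + 15\right) = -42936 - 2 \cdot 15 \cdot 30 = -42936 - 900 = -43836$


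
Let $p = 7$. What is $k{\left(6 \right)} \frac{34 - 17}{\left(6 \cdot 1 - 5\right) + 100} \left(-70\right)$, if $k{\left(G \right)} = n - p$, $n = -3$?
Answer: $\frac{11900}{101} \approx 117.82$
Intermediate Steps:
$k{\left(G \right)} = -10$ ($k{\left(G \right)} = -3 - 7 = -10$)
$k{\left(6 \right)} \frac{34 - 17}{\left(6 \cdot 1 - 5\right) + 100} \left(-70\right) = - 10 \frac{34 - 17}{\left(6 \cdot 1 - 5\right) + 100} \left(-70\right) = - 10 \frac{17}{\left(6 - 5\right) + 100} \left(-70\right) = - 10 \frac{17}{1 + 100} \left(-70\right) = - 10 \cdot \frac{17}{101} \left(-70\right) = - 10 \cdot 17 \cdot \frac{1}{101} \left(-70\right) = \left(-10\right) \frac{17}{101} \left(-70\right) = \left(- \frac{170}{101}\right) \left(-70\right) = \frac{11900}{101}$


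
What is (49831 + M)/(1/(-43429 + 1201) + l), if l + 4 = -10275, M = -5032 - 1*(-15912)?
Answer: -2563704108/434061613 ≈ -5.9063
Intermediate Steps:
M = 10880 (M = -5032 + 15912 = 10880)
l = -10279 (l = -4 - 10275 = -10279)
(49831 + M)/(1/(-43429 + 1201) + l) = (49831 + 10880)/(1/(-43429 + 1201) - 10279) = 60711/(1/(-42228) - 10279) = 60711/(-1/42228 - 10279) = 60711/(-434061613/42228) = 60711*(-42228/434061613) = -2563704108/434061613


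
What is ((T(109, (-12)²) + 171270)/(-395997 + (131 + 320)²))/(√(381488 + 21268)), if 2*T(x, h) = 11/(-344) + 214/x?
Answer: -4281317419*√100689/969511506607232 ≈ -0.0014012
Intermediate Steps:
T(x, h) = -11/688 + 107/x (T(x, h) = (11/(-344) + 214/x)/2 = (11*(-1/344) + 214/x)/2 = (-11/344 + 214/x)/2 = -11/688 + 107/x)
((T(109, (-12)²) + 171270)/(-395997 + (131 + 320)²))/(√(381488 + 21268)) = (((-11/688 + 107/109) + 171270)/(-395997 + (131 + 320)²))/(√(381488 + 21268)) = (((-11/688 + 107*(1/109)) + 171270)/(-395997 + 451²))/(√402756) = (((-11/688 + 107/109) + 171270)/(-395997 + 203401))/((2*√100689)) = ((72417/74992 + 171270)/(-192596))*(√100689/201378) = ((12843952257/74992)*(-1/192596))*(√100689/201378) = -4281317419*√100689/969511506607232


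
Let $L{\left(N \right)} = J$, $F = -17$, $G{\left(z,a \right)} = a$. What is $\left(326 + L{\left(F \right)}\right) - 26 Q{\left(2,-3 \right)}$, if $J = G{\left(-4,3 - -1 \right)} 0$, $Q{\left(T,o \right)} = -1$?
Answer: $352$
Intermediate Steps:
$J = 0$ ($J = \left(3 - -1\right) 0 = \left(3 + 1\right) 0 = 4 \cdot 0 = 0$)
$L{\left(N \right)} = 0$
$\left(326 + L{\left(F \right)}\right) - 26 Q{\left(2,-3 \right)} = \left(326 + 0\right) - -26 = 326 + 26 = 352$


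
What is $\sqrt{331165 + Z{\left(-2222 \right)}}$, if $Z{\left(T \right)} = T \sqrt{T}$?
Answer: $\sqrt{331165 - 2222 i \sqrt{2222}} \approx 582.45 - 89.914 i$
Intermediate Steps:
$Z{\left(T \right)} = T^{\frac{3}{2}}$
$\sqrt{331165 + Z{\left(-2222 \right)}} = \sqrt{331165 + \left(-2222\right)^{\frac{3}{2}}} = \sqrt{331165 - 2222 i \sqrt{2222}}$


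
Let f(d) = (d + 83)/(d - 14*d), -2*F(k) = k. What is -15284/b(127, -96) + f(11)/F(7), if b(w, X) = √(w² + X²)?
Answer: 188/1001 - 15284*√25345/25345 ≈ -95.817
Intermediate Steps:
F(k) = -k/2
b(w, X) = √(X² + w²)
f(d) = -(83 + d)/(13*d) (f(d) = (83 + d)/((-13*d)) = (83 + d)*(-1/(13*d)) = -(83 + d)/(13*d))
-15284/b(127, -96) + f(11)/F(7) = -15284/√((-96)² + 127²) + ((1/13)*(-83 - 1*11)/11)/((-½*7)) = -15284/√(9216 + 16129) + ((1/13)*(1/11)*(-83 - 11))/(-7/2) = -15284*√25345/25345 + ((1/13)*(1/11)*(-94))*(-2/7) = -15284*√25345/25345 - 94/143*(-2/7) = -15284*√25345/25345 + 188/1001 = 188/1001 - 15284*√25345/25345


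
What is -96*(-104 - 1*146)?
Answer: 24000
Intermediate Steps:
-96*(-104 - 1*146) = -96*(-104 - 146) = -96*(-250) = 24000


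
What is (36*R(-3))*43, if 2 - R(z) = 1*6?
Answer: -6192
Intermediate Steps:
R(z) = -4 (R(z) = 2 - 6 = -4)
(36*R(-3))*43 = (36*(-4))*43 = -144*43 = -6192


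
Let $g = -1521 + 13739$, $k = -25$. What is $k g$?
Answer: $-305450$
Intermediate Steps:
$g = 12218$
$k g = \left(-25\right) 12218 = -305450$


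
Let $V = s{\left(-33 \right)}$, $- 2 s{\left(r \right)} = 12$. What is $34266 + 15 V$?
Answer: $34176$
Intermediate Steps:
$s{\left(r \right)} = -6$ ($s{\left(r \right)} = \left(- \frac{1}{2}\right) 12 = -6$)
$V = -6$
$34266 + 15 V = 34266 + 15 \left(-6\right) = 34266 - 90 = 34176$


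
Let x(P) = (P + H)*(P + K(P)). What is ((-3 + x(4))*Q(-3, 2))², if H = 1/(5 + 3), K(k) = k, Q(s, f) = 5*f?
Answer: 90000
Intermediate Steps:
H = ⅛ (H = 1/8 = ⅛ ≈ 0.12500)
x(P) = 2*P*(⅛ + P) (x(P) = (P + ⅛)*(P + P) = (⅛ + P)*(2*P) = 2*P*(⅛ + P))
((-3 + x(4))*Q(-3, 2))² = ((-3 + (¼)*4*(1 + 8*4))*(5*2))² = ((-3 + (¼)*4*(1 + 32))*10)² = ((-3 + (¼)*4*33)*10)² = ((-3 + 33)*10)² = (30*10)² = 300² = 90000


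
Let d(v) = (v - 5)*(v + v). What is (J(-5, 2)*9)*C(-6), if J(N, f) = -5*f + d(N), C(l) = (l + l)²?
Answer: 116640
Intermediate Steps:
d(v) = 2*v*(-5 + v) (d(v) = (-5 + v)*(2*v) = 2*v*(-5 + v))
C(l) = 4*l² (C(l) = (2*l)² = 4*l²)
J(N, f) = -5*f + 2*N*(-5 + N)
(J(-5, 2)*9)*C(-6) = ((-5*2 + 2*(-5)*(-5 - 5))*9)*(4*(-6)²) = ((-10 + 2*(-5)*(-10))*9)*(4*36) = ((-10 + 100)*9)*144 = (90*9)*144 = 810*144 = 116640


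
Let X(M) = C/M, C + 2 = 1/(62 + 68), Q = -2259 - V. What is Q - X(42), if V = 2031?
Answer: -3346163/780 ≈ -4290.0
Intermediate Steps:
Q = -4290 (Q = -2259 - 1*2031 = -2259 - 2031 = -4290)
C = -259/130 (C = -2 + 1/(62 + 68) = -2 + 1/130 = -259/130 ≈ -1.9923)
X(M) = -259/(130*M)
Q - X(42) = -4290 - (-259)/(130*42) = -4290 - 1*(-37/780) = -4290 + 37/780 = -3346163/780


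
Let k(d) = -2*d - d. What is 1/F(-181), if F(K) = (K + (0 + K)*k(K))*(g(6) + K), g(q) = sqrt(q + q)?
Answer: 1/17815456 + sqrt(3)/1612298768 ≈ 5.7205e-8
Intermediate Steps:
k(d) = -3*d
g(q) = sqrt(2)*sqrt(q) (g(q) = sqrt(2*q) = sqrt(2)*sqrt(q))
F(K) = (K - 3*K**2)*(K + 2*sqrt(3)) (F(K) = (K + (0 + K)*(-3*K))*(sqrt(2)*sqrt(6) + K) = (K + K*(-3*K))*(2*sqrt(3) + K) = (K - 3*K**2)*(K + 2*sqrt(3)))
1/F(-181) = 1/(-181*(-181 - 3*(-181)**2 + 2*sqrt(3) - 6*(-181)*sqrt(3))) = 1/(-181*(-181 - 3*32761 + 2*sqrt(3) + 1086*sqrt(3))) = 1/(-181*(-181 - 98283 + 2*sqrt(3) + 1086*sqrt(3))) = 1/(-181*(-98464 + 1088*sqrt(3))) = 1/(17821984 - 196928*sqrt(3))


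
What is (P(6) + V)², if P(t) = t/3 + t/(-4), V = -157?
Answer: 97969/4 ≈ 24492.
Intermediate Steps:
P(t) = t/12 (P(t) = t*(⅓) + t*(-¼) = t/3 - t/4 = t/12)
(P(6) + V)² = ((1/12)*6 - 157)² = (½ - 157)² = (-313/2)² = 97969/4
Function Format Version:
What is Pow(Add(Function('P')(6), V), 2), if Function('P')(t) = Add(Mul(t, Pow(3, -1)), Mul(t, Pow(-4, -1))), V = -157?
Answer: Rational(97969, 4) ≈ 24492.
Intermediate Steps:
Function('P')(t) = Mul(Rational(1, 12), t) (Function('P')(t) = Add(Mul(t, Rational(1, 3)), Mul(t, Rational(-1, 4))) = Add(Mul(Rational(1, 3), t), Mul(Rational(-1, 4), t)) = Mul(Rational(1, 12), t))
Pow(Add(Function('P')(6), V), 2) = Pow(Add(Mul(Rational(1, 12), 6), -157), 2) = Pow(Add(Rational(1, 2), -157), 2) = Pow(Rational(-313, 2), 2) = Rational(97969, 4)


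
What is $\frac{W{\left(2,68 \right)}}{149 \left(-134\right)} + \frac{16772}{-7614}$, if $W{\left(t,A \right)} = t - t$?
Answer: $- \frac{8386}{3807} \approx -2.2028$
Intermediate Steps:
$W{\left(t,A \right)} = 0$
$\frac{W{\left(2,68 \right)}}{149 \left(-134\right)} + \frac{16772}{-7614} = \frac{0}{149 \left(-134\right)} + \frac{16772}{-7614} = \frac{0}{-19966} + 16772 \left(- \frac{1}{7614}\right) = 0 \left(- \frac{1}{19966}\right) - \frac{8386}{3807} = 0 - \frac{8386}{3807} = - \frac{8386}{3807}$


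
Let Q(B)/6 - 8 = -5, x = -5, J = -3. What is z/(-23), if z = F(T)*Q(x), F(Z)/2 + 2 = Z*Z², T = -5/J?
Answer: -284/69 ≈ -4.1159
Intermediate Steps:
T = 5/3 (T = -5/(-3) = -5*(-⅓) = 5/3 ≈ 1.6667)
F(Z) = -4 + 2*Z³ (F(Z) = -4 + 2*(Z*Z²) = -4 + 2*Z³)
Q(B) = 18 (Q(B) = 48 + 6*(-5) = 48 - 30 = 18)
z = 284/3 (z = (-4 + 2*(5/3)³)*18 = (-4 + 2*(125/27))*18 = (-4 + 250/27)*18 = (142/27)*18 = 284/3 ≈ 94.667)
z/(-23) = (284/3)/(-23) = (284/3)*(-1/23) = -284/69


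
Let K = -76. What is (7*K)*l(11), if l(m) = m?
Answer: -5852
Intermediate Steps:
(7*K)*l(11) = (7*(-76))*11 = -532*11 = -5852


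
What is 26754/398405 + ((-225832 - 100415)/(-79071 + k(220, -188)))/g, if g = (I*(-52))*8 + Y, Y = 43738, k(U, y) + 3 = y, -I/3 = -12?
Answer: 8731710335373/129751040348260 ≈ 0.067296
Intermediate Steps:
I = 36 (I = -3*(-12) = 36)
k(U, y) = -3 + y
g = 28762 (g = (36*(-52))*8 + 43738 = -1872*8 + 43738 = -14976 + 43738 = 28762)
26754/398405 + ((-225832 - 100415)/(-79071 + k(220, -188)))/g = 26754/398405 + ((-225832 - 100415)/(-79071 + (-3 - 188)))/28762 = 26754*(1/398405) - 326247/(-79071 - 191)*(1/28762) = 3822/56915 - 326247/(-79262)*(1/28762) = 3822/56915 - 326247*(-1/79262)*(1/28762) = 3822/56915 + (326247/79262)*(1/28762) = 3822/56915 + 326247/2279733644 = 8731710335373/129751040348260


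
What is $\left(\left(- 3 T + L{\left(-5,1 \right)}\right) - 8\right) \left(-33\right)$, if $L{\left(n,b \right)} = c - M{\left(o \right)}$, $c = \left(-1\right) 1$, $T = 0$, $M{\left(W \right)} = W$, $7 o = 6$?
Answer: $\frac{2277}{7} \approx 325.29$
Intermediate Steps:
$o = \frac{6}{7}$ ($o = \frac{1}{7} \cdot 6 = \frac{6}{7} \approx 0.85714$)
$c = -1$
$L{\left(n,b \right)} = - \frac{13}{7}$ ($L{\left(n,b \right)} = -1 - \frac{6}{7} = - \frac{13}{7}$)
$\left(\left(- 3 T + L{\left(-5,1 \right)}\right) - 8\right) \left(-33\right) = \left(\left(\left(-3\right) 0 - \frac{13}{7}\right) - 8\right) \left(-33\right) = \left(\left(0 - \frac{13}{7}\right) - 8\right) \left(-33\right) = \left(- \frac{13}{7} - 8\right) \left(-33\right) = \left(- \frac{69}{7}\right) \left(-33\right) = \frac{2277}{7}$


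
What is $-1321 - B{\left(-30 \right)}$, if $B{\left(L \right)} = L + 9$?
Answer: $-1300$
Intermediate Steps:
$B{\left(L \right)} = 9 + L$
$-1321 - B{\left(-30 \right)} = -1321 - \left(9 - 30\right) = -1321 - -21 = -1321 + 21 = -1300$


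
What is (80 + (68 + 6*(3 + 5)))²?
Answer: 38416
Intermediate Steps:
(80 + (68 + 6*(3 + 5)))² = (80 + (68 + 6*8))² = (80 + (68 + 48))² = (80 + 116)² = 196² = 38416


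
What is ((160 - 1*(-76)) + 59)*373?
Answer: 110035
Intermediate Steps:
((160 - 1*(-76)) + 59)*373 = ((160 + 76) + 59)*373 = (236 + 59)*373 = 295*373 = 110035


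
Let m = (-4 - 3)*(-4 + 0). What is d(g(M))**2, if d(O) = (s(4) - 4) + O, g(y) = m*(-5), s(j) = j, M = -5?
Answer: 19600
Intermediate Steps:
m = 28 (m = -7*(-4) = 28)
g(y) = -140 (g(y) = 28*(-5) = -140)
d(O) = O (d(O) = (4 - 4) + O = 0 + O = O)
d(g(M))**2 = (-140)**2 = 19600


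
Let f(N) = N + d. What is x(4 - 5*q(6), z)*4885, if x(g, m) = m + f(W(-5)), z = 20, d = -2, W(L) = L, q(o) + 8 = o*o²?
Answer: 63505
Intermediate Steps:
q(o) = -8 + o³ (q(o) = -8 + o*o² = -8 + o³)
f(N) = -2 + N (f(N) = N - 2 = -2 + N)
x(g, m) = -7 + m (x(g, m) = m + (-2 - 5) = m - 7 = -7 + m)
x(4 - 5*q(6), z)*4885 = (-7 + 20)*4885 = 13*4885 = 63505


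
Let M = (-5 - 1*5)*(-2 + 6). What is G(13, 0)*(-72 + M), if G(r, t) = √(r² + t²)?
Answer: -1456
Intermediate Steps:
M = -40 (M = (-5 - 5)*4 = -10*4 = -40)
G(13, 0)*(-72 + M) = √(13² + 0²)*(-72 - 40) = √(169 + 0)*(-112) = √169*(-112) = 13*(-112) = -1456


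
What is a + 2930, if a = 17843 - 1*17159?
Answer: 3614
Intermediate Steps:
a = 684 (a = 17843 - 17159 = 684)
a + 2930 = 684 + 2930 = 3614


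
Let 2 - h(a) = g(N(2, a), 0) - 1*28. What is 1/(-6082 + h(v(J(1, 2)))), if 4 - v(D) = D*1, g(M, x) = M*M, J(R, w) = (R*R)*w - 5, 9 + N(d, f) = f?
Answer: -1/6056 ≈ -0.00016513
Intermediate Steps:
N(d, f) = -9 + f
J(R, w) = -5 + w*R² (J(R, w) = R²*w - 5 = w*R² - 5 = -5 + w*R²)
g(M, x) = M²
v(D) = 4 - D
h(a) = 30 - (-9 + a)² (h(a) = 2 - ((-9 + a)² - 1*28) = 2 - ((-9 + a)² - 28) = 2 - (-28 + (-9 + a)²) = 2 + (28 - (-9 + a)²) = 30 - (-9 + a)²)
1/(-6082 + h(v(J(1, 2)))) = 1/(-6082 + (30 - (-9 + (4 - (-5 + 2*1²)))²)) = 1/(-6082 + (30 - (-9 + (4 - (-5 + 2*1)))²)) = 1/(-6082 + (30 - (-9 + (4 - (-5 + 2)))²)) = 1/(-6082 + (30 - (-9 + (4 - 1*(-3)))²)) = 1/(-6082 + (30 - (-9 + (4 + 3))²)) = 1/(-6082 + (30 - (-9 + 7)²)) = 1/(-6082 + (30 - 1*(-2)²)) = 1/(-6082 + (30 - 1*4)) = 1/(-6082 + (30 - 4)) = 1/(-6082 + 26) = 1/(-6056) = -1/6056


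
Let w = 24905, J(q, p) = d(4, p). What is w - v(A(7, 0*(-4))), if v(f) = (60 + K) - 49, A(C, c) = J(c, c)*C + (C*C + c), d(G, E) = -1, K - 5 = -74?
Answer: 24963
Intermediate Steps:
K = -69 (K = 5 - 74 = -69)
J(q, p) = -1
A(C, c) = c + C**2 - C (A(C, c) = -C + (C*C + c) = -C + (C**2 + c) = -C + (c + C**2) = c + C**2 - C)
v(f) = -58 (v(f) = (60 - 69) - 49 = -9 - 49 = -58)
w - v(A(7, 0*(-4))) = 24905 - 1*(-58) = 24905 + 58 = 24963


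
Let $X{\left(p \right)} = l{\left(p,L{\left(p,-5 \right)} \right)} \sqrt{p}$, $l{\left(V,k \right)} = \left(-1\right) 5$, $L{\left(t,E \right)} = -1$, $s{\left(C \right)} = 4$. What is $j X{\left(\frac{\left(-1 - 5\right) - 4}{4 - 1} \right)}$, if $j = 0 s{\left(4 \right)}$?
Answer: $0$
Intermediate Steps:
$l{\left(V,k \right)} = -5$
$j = 0$ ($j = 0 \cdot 4 = 0$)
$X{\left(p \right)} = - 5 \sqrt{p}$
$j X{\left(\frac{\left(-1 - 5\right) - 4}{4 - 1} \right)} = 0 \left(- 5 \sqrt{\frac{\left(-1 - 5\right) - 4}{4 - 1}}\right) = 0 \left(- 5 \sqrt{\frac{-6 - 4}{3}}\right) = 0 \left(- 5 \sqrt{\left(-10\right) \frac{1}{3}}\right) = 0 \left(- 5 \sqrt{- \frac{10}{3}}\right) = 0 \left(- 5 \frac{i \sqrt{30}}{3}\right) = 0 \left(- \frac{5 i \sqrt{30}}{3}\right) = 0$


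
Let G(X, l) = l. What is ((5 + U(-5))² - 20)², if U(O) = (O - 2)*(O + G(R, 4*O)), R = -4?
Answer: 1048464400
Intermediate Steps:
U(O) = 5*O*(-2 + O) (U(O) = (O - 2)*(O + 4*O) = (-2 + O)*(5*O) = 5*O*(-2 + O))
((5 + U(-5))² - 20)² = ((5 + 5*(-5)*(-2 - 5))² - 20)² = ((5 + 5*(-5)*(-7))² - 20)² = ((5 + 175)² - 20)² = (180² - 20)² = (32400 - 20)² = 32380² = 1048464400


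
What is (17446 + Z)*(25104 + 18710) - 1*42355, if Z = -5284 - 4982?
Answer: 314542165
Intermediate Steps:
Z = -10266
(17446 + Z)*(25104 + 18710) - 1*42355 = (17446 - 10266)*(25104 + 18710) - 1*42355 = 7180*43814 - 42355 = 314584520 - 42355 = 314542165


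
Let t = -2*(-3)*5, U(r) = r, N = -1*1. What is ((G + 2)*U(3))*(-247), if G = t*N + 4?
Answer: 17784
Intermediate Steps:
N = -1
t = 30 (t = 6*5 = 30)
G = -26 (G = 30*(-1) + 4 = -30 + 4 = -26)
((G + 2)*U(3))*(-247) = ((-26 + 2)*3)*(-247) = -24*3*(-247) = -72*(-247) = 17784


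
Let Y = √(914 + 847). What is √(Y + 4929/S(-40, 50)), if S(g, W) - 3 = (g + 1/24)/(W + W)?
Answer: √(11829600 + 6241*√1761)/79 ≈ 44.016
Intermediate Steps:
S(g, W) = 3 + (1/24 + g)/(2*W) (S(g, W) = 3 + (g + 1/24)/(W + W) = 3 + (g + 1/24)/((2*W)) = 3 + (1/24 + g)*(1/(2*W)) = 3 + (1/24 + g)/(2*W))
Y = √1761 ≈ 41.964
√(Y + 4929/S(-40, 50)) = √(√1761 + 4929/(((1/48)*(1 + 24*(-40) + 144*50)/50))) = √(√1761 + 4929/(((1/48)*(1/50)*(1 - 960 + 7200)))) = √(√1761 + 4929/(((1/48)*(1/50)*6241))) = √(√1761 + 4929/(6241/2400)) = √(√1761 + 4929*(2400/6241)) = √(√1761 + 11829600/6241) = √(11829600/6241 + √1761)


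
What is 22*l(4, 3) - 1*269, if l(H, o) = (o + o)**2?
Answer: 523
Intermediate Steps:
l(H, o) = 4*o**2 (l(H, o) = (2*o)**2 = 4*o**2)
22*l(4, 3) - 1*269 = 22*(4*3**2) - 1*269 = 22*(4*9) - 269 = 22*36 - 269 = 792 - 269 = 523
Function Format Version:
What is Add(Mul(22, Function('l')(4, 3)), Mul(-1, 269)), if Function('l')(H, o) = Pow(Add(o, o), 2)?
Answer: 523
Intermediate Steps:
Function('l')(H, o) = Mul(4, Pow(o, 2)) (Function('l')(H, o) = Pow(Mul(2, o), 2) = Mul(4, Pow(o, 2)))
Add(Mul(22, Function('l')(4, 3)), Mul(-1, 269)) = Add(Mul(22, Mul(4, Pow(3, 2))), Mul(-1, 269)) = Add(Mul(22, Mul(4, 9)), -269) = Add(Mul(22, 36), -269) = Add(792, -269) = 523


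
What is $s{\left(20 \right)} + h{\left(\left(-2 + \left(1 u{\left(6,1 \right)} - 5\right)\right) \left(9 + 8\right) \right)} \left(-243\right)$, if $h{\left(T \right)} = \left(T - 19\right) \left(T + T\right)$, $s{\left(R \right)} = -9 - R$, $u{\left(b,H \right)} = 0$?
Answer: $-7981121$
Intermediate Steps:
$h{\left(T \right)} = 2 T \left(-19 + T\right)$ ($h{\left(T \right)} = \left(-19 + T\right) 2 T = 2 T \left(-19 + T\right)$)
$s{\left(20 \right)} + h{\left(\left(-2 + \left(1 u{\left(6,1 \right)} - 5\right)\right) \left(9 + 8\right) \right)} \left(-243\right) = \left(-9 - 20\right) + 2 \left(-2 + \left(1 \cdot 0 - 5\right)\right) \left(9 + 8\right) \left(-19 + \left(-2 + \left(1 \cdot 0 - 5\right)\right) \left(9 + 8\right)\right) \left(-243\right) = \left(-9 - 20\right) + 2 \left(-2 + \left(0 - 5\right)\right) 17 \left(-19 + \left(-2 + \left(0 - 5\right)\right) 17\right) \left(-243\right) = -29 + 2 \left(-2 - 5\right) 17 \left(-19 + \left(-2 - 5\right) 17\right) \left(-243\right) = -29 + 2 \left(\left(-7\right) 17\right) \left(-19 - 119\right) \left(-243\right) = -29 + 2 \left(-119\right) \left(-19 - 119\right) \left(-243\right) = -29 + 2 \left(-119\right) \left(-138\right) \left(-243\right) = -29 + 32844 \left(-243\right) = -29 - 7981092 = -7981121$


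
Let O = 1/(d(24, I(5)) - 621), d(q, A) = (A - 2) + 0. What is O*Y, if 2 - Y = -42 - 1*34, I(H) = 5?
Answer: -13/103 ≈ -0.12621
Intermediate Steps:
d(q, A) = -2 + A (d(q, A) = (-2 + A) + 0 = -2 + A)
O = -1/618 (O = 1/((-2 + 5) - 621) = 1/(3 - 621) = 1/(-618) = -1/618 ≈ -0.0016181)
Y = 78 (Y = 2 - (-42 - 1*34) = 2 - (-42 - 34) = 2 - 1*(-76) = 2 + 76 = 78)
O*Y = -1/618*78 = -13/103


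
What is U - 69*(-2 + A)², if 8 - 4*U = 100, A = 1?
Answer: -92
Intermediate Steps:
U = -23 (U = 2 - ¼*100 = 2 - 25 = -23)
U - 69*(-2 + A)² = -23 - 69*(-2 + 1)² = -23 - 69*(-1)² = -23 - 69*1 = -23 - 69 = -92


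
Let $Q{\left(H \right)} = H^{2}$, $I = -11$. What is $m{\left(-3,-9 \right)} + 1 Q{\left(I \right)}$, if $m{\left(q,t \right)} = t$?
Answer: $112$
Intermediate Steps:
$m{\left(-3,-9 \right)} + 1 Q{\left(I \right)} = -9 + 1 \left(-11\right)^{2} = -9 + 1 \cdot 121 = -9 + 121 = 112$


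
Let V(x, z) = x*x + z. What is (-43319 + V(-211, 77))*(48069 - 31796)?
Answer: 20813167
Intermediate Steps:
V(x, z) = z + x**2 (V(x, z) = x**2 + z = z + x**2)
(-43319 + V(-211, 77))*(48069 - 31796) = (-43319 + (77 + (-211)**2))*(48069 - 31796) = (-43319 + (77 + 44521))*16273 = (-43319 + 44598)*16273 = 1279*16273 = 20813167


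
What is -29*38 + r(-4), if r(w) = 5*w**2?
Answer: -1022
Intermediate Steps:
-29*38 + r(-4) = -29*38 + 5*(-4)**2 = -1102 + 5*16 = -1102 + 80 = -1022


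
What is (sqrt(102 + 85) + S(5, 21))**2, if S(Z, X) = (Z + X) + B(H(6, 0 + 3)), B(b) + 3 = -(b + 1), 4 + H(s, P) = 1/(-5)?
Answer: 21836/25 + 262*sqrt(187)/5 ≈ 1590.0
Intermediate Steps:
H(s, P) = -21/5 (H(s, P) = -4 + 1/(-5) = -4 - 1/5 = -21/5)
B(b) = -4 - b (B(b) = -3 - (b + 1) = -3 - (1 + b) = -3 + (-1 - b) = -4 - b)
S(Z, X) = 1/5 + X + Z (S(Z, X) = (Z + X) + (-4 - 1*(-21/5)) = (X + Z) + (-4 + 21/5) = (X + Z) + 1/5 = 1/5 + X + Z)
(sqrt(102 + 85) + S(5, 21))**2 = (sqrt(102 + 85) + (1/5 + 21 + 5))**2 = (sqrt(187) + 131/5)**2 = (131/5 + sqrt(187))**2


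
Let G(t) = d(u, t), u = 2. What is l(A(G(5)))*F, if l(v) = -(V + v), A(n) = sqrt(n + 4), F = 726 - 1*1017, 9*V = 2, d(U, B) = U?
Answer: 194/3 + 291*sqrt(6) ≈ 777.47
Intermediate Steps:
V = 2/9 (V = (1/9)*2 = 2/9 ≈ 0.22222)
F = -291 (F = 726 - 1017 = -291)
G(t) = 2
A(n) = sqrt(4 + n)
l(v) = -2/9 - v (l(v) = -(2/9 + v) = -2/9 - v)
l(A(G(5)))*F = (-2/9 - sqrt(4 + 2))*(-291) = (-2/9 - sqrt(6))*(-291) = 194/3 + 291*sqrt(6)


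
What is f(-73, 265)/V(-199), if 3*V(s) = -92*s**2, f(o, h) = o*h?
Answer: 58035/3643292 ≈ 0.015929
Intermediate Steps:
f(o, h) = h*o
V(s) = -92*s**2/3 (V(s) = (-92*s**2)/3 = -92*s**2/3)
f(-73, 265)/V(-199) = (265*(-73))/((-92/3*(-199)**2)) = -19345/((-92/3*39601)) = -19345/(-3643292/3) = -19345*(-3/3643292) = 58035/3643292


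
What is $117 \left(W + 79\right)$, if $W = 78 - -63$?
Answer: $25740$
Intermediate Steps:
$W = 141$ ($W = 78 + 63 = 141$)
$117 \left(W + 79\right) = 117 \left(141 + 79\right) = 117 \cdot 220 = 25740$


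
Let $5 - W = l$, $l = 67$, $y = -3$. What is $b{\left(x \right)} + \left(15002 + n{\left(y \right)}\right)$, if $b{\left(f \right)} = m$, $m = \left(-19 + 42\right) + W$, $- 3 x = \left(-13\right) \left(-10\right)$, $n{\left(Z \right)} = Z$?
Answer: $14960$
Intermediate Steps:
$x = - \frac{130}{3}$ ($x = - \frac{\left(-13\right) \left(-10\right)}{3} = \left(- \frac{1}{3}\right) 130 = - \frac{130}{3} \approx -43.333$)
$W = -62$ ($W = 5 - 67 = -62$)
$m = -39$ ($m = \left(-19 + 42\right) - 62 = 23 - 62 = -39$)
$b{\left(f \right)} = -39$
$b{\left(x \right)} + \left(15002 + n{\left(y \right)}\right) = -39 + \left(15002 - 3\right) = -39 + 14999 = 14960$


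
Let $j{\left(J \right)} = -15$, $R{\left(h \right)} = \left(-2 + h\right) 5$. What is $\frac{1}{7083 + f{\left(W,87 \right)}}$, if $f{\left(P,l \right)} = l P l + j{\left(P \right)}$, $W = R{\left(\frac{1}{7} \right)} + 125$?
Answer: $\frac{7}{6180366} \approx 1.1326 \cdot 10^{-6}$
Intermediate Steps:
$R{\left(h \right)} = -10 + 5 h$
$W = \frac{810}{7}$ ($W = \left(-10 + \frac{5}{7}\right) + 125 = - \frac{65}{7} + 125 = \frac{810}{7} \approx 115.71$)
$f{\left(P,l \right)} = -15 + P l^{2}$ ($f{\left(P,l \right)} = l P l - 15 = P l l - 15 = P l^{2} - 15 = -15 + P l^{2}$)
$\frac{1}{7083 + f{\left(W,87 \right)}} = \frac{1}{7083 - \left(15 - \frac{810 \cdot 87^{2}}{7}\right)} = \frac{1}{7083 + \left(-15 + \frac{810}{7} \cdot 7569\right)} = \frac{1}{7083 + \left(-15 + \frac{6130890}{7}\right)} = \frac{1}{7083 + \frac{6130785}{7}} = \frac{1}{\frac{6180366}{7}} = \frac{7}{6180366}$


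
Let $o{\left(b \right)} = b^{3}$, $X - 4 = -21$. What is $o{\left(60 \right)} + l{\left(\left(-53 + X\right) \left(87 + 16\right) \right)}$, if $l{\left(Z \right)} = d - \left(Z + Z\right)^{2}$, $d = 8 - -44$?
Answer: $-207720348$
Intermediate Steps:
$X = -17$ ($X = 4 - 21 = -17$)
$d = 52$ ($d = 8 + 44 = 52$)
$l{\left(Z \right)} = 52 - 4 Z^{2}$ ($l{\left(Z \right)} = 52 - \left(Z + Z\right)^{2} = 52 - \left(2 Z\right)^{2} = 52 - 4 Z^{2}$)
$o{\left(60 \right)} + l{\left(\left(-53 + X\right) \left(87 + 16\right) \right)} = 60^{3} + \left(52 - 4 \left(\left(-53 - 17\right) \left(87 + 16\right)\right)^{2}\right) = 216000 + \left(52 - 4 \left(\left(-70\right) 103\right)^{2}\right) = 216000 + \left(52 - 4 \left(-7210\right)^{2}\right) = 216000 + \left(52 - 207936400\right) = 216000 - 207936348 = -207720348$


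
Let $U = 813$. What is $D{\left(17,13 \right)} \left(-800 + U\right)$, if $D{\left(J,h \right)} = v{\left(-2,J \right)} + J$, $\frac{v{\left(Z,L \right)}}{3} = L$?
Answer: $884$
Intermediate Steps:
$v{\left(Z,L \right)} = 3 L$
$D{\left(J,h \right)} = 4 J$ ($D{\left(J,h \right)} = 3 J + J = 4 J$)
$D{\left(17,13 \right)} \left(-800 + U\right) = 4 \cdot 17 \left(-800 + 813\right) = 68 \cdot 13 = 884$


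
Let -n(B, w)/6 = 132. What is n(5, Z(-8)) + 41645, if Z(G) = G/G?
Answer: 40853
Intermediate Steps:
Z(G) = 1
n(B, w) = -792 (n(B, w) = -6*132 = -792)
n(5, Z(-8)) + 41645 = -792 + 41645 = 40853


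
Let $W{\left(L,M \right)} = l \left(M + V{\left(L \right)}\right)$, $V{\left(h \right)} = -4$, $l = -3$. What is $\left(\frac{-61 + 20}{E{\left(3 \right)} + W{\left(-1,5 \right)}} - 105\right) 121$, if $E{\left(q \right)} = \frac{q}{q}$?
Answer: $- \frac{20449}{2} \approx -10225.0$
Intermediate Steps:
$W{\left(L,M \right)} = 12 - 3 M$ ($W{\left(L,M \right)} = - 3 \left(M - 4\right) = - 3 \left(-4 + M\right) = 12 - 3 M$)
$E{\left(q \right)} = 1$
$\left(\frac{-61 + 20}{E{\left(3 \right)} + W{\left(-1,5 \right)}} - 105\right) 121 = \left(\frac{-61 + 20}{1 + \left(12 - 15\right)} - 105\right) 121 = \left(- \frac{41}{1 + \left(12 - 15\right)} - 105\right) 121 = \left(- \frac{41}{1 - 3} - 105\right) 121 = \left(- \frac{41}{-2} - 105\right) 121 = \left(\left(-41\right) \left(- \frac{1}{2}\right) - 105\right) 121 = \left(\frac{41}{2} - 105\right) 121 = \left(- \frac{169}{2}\right) 121 = - \frac{20449}{2}$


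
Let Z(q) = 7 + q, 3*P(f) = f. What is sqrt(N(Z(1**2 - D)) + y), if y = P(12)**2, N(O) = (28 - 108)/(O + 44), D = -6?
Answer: 2*sqrt(3074)/29 ≈ 3.8237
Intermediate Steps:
P(f) = f/3
N(O) = -80/(44 + O)
y = 16 (y = ((1/3)*12)**2 = 4**2 = 16)
sqrt(N(Z(1**2 - D)) + y) = sqrt(-80/(44 + (7 + (1**2 - 1*(-6)))) + 16) = sqrt(-80/(44 + (7 + (1 + 6))) + 16) = sqrt(-80/(44 + (7 + 7)) + 16) = sqrt(-80/(44 + 14) + 16) = sqrt(-80/58 + 16) = sqrt(-80*1/58 + 16) = sqrt(-40/29 + 16) = sqrt(424/29) = 2*sqrt(3074)/29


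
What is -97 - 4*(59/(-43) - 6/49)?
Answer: -191783/2107 ≈ -91.022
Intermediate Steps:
-97 - 4*(59/(-43) - 6/49) = -97 - 4*(59*(-1/43) - 6*1/49) = -97 - 4*(-59/43 - 6/49) = -97 - 4*(-3149/2107) = -97 + 12596/2107 = -191783/2107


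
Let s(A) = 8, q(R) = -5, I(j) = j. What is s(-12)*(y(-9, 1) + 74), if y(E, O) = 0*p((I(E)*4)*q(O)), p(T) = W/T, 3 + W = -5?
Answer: 592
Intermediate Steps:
W = -8 (W = -3 - 5 = -8)
p(T) = -8/T
y(E, O) = 0 (y(E, O) = 0*(-8*(-1/(20*E))) = 0*(-(-2)/(5*E)) = 0*(2/(5*E)) = 0)
s(-12)*(y(-9, 1) + 74) = 8*(0 + 74) = 8*74 = 592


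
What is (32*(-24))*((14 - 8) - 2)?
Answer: -3072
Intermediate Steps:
(32*(-24))*((14 - 8) - 2) = -768*(6 - 2) = -768*4 = -3072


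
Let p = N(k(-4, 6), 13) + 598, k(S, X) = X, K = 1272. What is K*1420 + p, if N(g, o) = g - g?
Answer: 1806838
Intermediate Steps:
N(g, o) = 0
p = 598 (p = 0 + 598 = 598)
K*1420 + p = 1272*1420 + 598 = 1806240 + 598 = 1806838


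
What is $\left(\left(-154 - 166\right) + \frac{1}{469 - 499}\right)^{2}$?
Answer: $\frac{92179201}{900} \approx 1.0242 \cdot 10^{5}$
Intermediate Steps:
$\left(\left(-154 - 166\right) + \frac{1}{469 - 499}\right)^{2} = \left(-320 + \frac{1}{-30}\right)^{2} = \left(-320 - \frac{1}{30}\right)^{2} = \left(- \frac{9601}{30}\right)^{2} = \frac{92179201}{900}$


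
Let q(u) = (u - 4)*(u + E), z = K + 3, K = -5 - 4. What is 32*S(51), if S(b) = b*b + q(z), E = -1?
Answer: 85472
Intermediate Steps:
K = -9
z = -6 (z = -9 + 3 = -6)
q(u) = (-1 + u)*(-4 + u) (q(u) = (u - 4)*(u - 1) = (-4 + u)*(-1 + u) = (-1 + u)*(-4 + u))
S(b) = 70 + b² (S(b) = b*b + (4 + (-6)² - 5*(-6)) = b² + (4 + 36 + 30) = b² + 70 = 70 + b²)
32*S(51) = 32*(70 + 51²) = 32*(70 + 2601) = 32*2671 = 85472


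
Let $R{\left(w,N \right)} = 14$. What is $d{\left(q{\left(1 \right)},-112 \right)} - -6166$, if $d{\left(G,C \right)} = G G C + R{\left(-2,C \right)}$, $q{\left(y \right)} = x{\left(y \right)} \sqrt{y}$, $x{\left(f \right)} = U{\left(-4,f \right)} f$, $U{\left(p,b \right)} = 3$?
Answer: $5172$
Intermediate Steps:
$x{\left(f \right)} = 3 f$
$q{\left(y \right)} = 3 y^{\frac{3}{2}}$ ($q{\left(y \right)} = 3 y \sqrt{y} = 3 y^{\frac{3}{2}}$)
$d{\left(G,C \right)} = 14 + C G^{2}$ ($d{\left(G,C \right)} = G G C + 14 = G^{2} C + 14 = C G^{2} + 14 = 14 + C G^{2}$)
$d{\left(q{\left(1 \right)},-112 \right)} - -6166 = \left(14 - 112 \left(3 \cdot 1^{\frac{3}{2}}\right)^{2}\right) - -6166 = \left(14 - 112 \left(3 \cdot 1\right)^{2}\right) + 6166 = \left(14 - 112 \cdot 3^{2}\right) + 6166 = \left(14 - 1008\right) + 6166 = -994 + 6166 = 5172$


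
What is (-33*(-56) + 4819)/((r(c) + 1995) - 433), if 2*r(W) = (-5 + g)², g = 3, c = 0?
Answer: 6667/1564 ≈ 4.2628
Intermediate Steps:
r(W) = 2 (r(W) = (-5 + 3)²/2 = (½)*(-2)² = (½)*4 = 2)
(-33*(-56) + 4819)/((r(c) + 1995) - 433) = (-33*(-56) + 4819)/((2 + 1995) - 433) = (1848 + 4819)/(1997 - 433) = 6667/1564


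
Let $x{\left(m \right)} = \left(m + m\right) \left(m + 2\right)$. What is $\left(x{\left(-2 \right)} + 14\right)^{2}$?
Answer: $196$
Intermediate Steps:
$x{\left(m \right)} = 2 m \left(2 + m\right)$
$\left(x{\left(-2 \right)} + 14\right)^{2} = \left(2 \left(-2\right) \left(2 - 2\right) + 14\right)^{2} = \left(2 \left(-2\right) 0 + 14\right)^{2} = \left(0 + 14\right)^{2} = 14^{2} = 196$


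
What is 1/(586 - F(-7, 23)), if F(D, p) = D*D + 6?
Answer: 1/531 ≈ 0.0018832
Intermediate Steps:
F(D, p) = 6 + D² (F(D, p) = D² + 6 = 6 + D²)
1/(586 - F(-7, 23)) = 1/(586 - (6 + (-7)²)) = 1/(586 - (6 + 49)) = 1/(586 - 1*55) = 1/(586 - 55) = 1/531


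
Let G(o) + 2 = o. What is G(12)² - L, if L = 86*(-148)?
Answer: 12828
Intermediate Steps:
G(o) = -2 + o
L = -12728
G(12)² - L = (-2 + 12)² - 1*(-12728) = 10² + 12728 = 100 + 12728 = 12828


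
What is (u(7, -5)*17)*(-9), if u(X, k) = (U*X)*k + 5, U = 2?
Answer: 9945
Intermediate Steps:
u(X, k) = 5 + 2*X*k (u(X, k) = (2*X)*k + 5 = 2*X*k + 5 = 5 + 2*X*k)
(u(7, -5)*17)*(-9) = ((5 + 2*7*(-5))*17)*(-9) = ((5 - 70)*17)*(-9) = -65*17*(-9) = -1105*(-9) = 9945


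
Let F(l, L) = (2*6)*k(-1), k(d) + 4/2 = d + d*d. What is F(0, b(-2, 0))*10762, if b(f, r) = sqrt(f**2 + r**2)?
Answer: -258288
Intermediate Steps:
k(d) = -2 + d + d**2 (k(d) = -2 + (d + d*d) = -2 + (d + d**2) = -2 + d + d**2)
F(l, L) = -24 (F(l, L) = (2*6)*(-2 - 1 + (-1)**2) = 12*(-2 - 1 + 1) = 12*(-2) = -24)
F(0, b(-2, 0))*10762 = -24*10762 = -258288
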